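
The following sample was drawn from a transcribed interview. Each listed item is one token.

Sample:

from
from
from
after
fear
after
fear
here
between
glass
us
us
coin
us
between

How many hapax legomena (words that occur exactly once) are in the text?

3

Frequencies: from:3, us:3, after:2, fear:2, between:2, here:1, glass:1, coin:1
Hapax (freq=1): coin, glass, here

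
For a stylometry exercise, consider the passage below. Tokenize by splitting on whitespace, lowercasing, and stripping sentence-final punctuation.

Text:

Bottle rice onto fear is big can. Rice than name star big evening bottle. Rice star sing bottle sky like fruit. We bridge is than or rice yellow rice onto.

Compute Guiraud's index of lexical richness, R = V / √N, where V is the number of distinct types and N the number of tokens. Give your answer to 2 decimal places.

N = 30, V = 19.
√N = 5.477226
R = 19 / 5.477226 = 3.47

3.47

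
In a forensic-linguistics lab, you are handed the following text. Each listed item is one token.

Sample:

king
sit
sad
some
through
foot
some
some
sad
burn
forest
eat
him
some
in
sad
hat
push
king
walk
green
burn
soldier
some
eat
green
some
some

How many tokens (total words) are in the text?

Tokens: king, sit, sad, some, through, foot, some, some, sad, burn, forest, eat, him, some, in, sad, hat, push, king, walk, green, burn, soldier, some, eat, green, some, some
N = 28

28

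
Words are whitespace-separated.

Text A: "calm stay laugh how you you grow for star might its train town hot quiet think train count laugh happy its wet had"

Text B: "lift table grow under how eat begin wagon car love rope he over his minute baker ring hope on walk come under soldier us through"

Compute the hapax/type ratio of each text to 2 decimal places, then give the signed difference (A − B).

A: hapax=15, V=19, ratio=0.79
B: hapax=23, V=24, ratio=0.96
Difference = 0.79 − 0.96 = -0.17

-0.17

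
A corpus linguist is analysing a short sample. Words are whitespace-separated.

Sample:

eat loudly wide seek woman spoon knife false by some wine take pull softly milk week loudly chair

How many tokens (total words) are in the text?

Tokens: eat, loudly, wide, seek, woman, spoon, knife, false, by, some, wine, take, pull, softly, milk, week, loudly, chair
N = 18

18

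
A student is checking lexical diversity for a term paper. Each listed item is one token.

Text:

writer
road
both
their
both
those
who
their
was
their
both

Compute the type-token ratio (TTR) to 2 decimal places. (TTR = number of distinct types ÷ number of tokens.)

N = 11 tokens, V = 7 types.
TTR = V / N = 7 / 11 = 0.64

0.64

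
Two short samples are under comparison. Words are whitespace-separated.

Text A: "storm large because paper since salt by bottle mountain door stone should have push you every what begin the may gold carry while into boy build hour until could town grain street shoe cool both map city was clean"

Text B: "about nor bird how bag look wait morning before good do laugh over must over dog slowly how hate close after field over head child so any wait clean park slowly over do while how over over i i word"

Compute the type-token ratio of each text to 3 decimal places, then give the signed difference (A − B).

TTR(A) = 39/39 = 1.000
TTR(B) = 29/40 = 0.725
Difference = 1.000 − 0.725 = 0.275

0.275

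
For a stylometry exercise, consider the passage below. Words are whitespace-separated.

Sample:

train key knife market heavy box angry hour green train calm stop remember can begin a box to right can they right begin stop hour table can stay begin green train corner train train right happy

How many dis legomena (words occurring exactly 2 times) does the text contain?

4

Frequencies: train:5, can:3, begin:3, right:3, box:2, hour:2, green:2, stop:2, key:1, knife:1, market:1, heavy:1, angry:1, calm:1, remember:1, a:1, to:1, they:1, table:1, stay:1, … (2 more, each freq 1)
Words with frequency 2: box, green, hour, stop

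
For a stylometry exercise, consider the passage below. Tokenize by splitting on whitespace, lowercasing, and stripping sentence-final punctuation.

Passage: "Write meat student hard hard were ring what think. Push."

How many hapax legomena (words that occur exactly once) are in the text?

8

Frequencies: hard:2, write:1, meat:1, student:1, were:1, ring:1, what:1, think:1, push:1
Hapax (freq=1): meat, push, ring, student, think, were, what, write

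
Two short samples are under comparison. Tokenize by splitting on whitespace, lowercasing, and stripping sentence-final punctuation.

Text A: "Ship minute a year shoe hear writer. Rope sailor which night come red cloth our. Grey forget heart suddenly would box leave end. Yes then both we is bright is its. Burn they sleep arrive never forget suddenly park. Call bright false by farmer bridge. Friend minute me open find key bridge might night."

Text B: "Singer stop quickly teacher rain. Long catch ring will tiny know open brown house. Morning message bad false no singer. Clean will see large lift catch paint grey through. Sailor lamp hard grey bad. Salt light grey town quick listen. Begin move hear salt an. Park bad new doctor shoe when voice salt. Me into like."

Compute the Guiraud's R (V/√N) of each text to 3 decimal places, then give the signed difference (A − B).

A: V=47, N=54, R=6.396
B: V=47, N=56, R=6.281
Difference = 6.396 − 6.281 = 0.115

0.115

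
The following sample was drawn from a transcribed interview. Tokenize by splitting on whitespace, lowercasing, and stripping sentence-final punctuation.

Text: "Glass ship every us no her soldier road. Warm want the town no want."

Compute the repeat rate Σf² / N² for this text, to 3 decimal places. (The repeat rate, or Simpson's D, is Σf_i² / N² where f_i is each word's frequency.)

0.092

Frequencies: no:2, want:2, glass:1, ship:1, every:1, us:1, her:1, soldier:1, road:1, warm:1, the:1, town:1
Σf² = 18; N² = 196
Repeat rate = 18 / 196 = 0.092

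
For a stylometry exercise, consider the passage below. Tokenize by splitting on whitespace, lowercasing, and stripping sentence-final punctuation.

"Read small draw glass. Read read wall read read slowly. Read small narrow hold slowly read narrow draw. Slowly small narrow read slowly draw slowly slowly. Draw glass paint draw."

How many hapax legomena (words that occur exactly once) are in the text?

Frequencies: read:8, slowly:6, draw:5, small:3, narrow:3, glass:2, wall:1, hold:1, paint:1
Hapax (freq=1): hold, paint, wall

3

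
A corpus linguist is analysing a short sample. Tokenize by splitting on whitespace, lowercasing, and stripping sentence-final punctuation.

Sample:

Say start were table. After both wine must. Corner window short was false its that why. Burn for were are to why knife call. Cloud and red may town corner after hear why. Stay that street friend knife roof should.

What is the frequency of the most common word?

3

Frequencies: why:3, were:2, after:2, corner:2, that:2, knife:2, say:1, start:1, table:1, both:1, wine:1, must:1, window:1, short:1, was:1, false:1, its:1, burn:1, for:1, are:1, … (13 more, each freq 1)
Most common: 'why' with frequency 3.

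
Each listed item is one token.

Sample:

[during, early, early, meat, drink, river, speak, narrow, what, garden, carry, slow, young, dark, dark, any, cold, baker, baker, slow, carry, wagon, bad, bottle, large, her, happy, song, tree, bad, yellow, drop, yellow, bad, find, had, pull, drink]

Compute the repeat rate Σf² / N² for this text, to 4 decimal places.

Frequencies: bad:3, early:2, drink:2, carry:2, slow:2, dark:2, baker:2, yellow:2, during:1, meat:1, river:1, speak:1, narrow:1, what:1, garden:1, young:1, any:1, cold:1, wagon:1, bottle:1, … (9 more, each freq 1)
Σf² = 58; N² = 1444
Repeat rate = 58 / 1444 = 0.0402

0.0402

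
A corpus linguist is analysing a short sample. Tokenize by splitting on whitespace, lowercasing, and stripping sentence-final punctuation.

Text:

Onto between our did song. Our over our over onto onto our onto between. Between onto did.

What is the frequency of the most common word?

Frequencies: onto:5, our:4, between:3, did:2, over:2, song:1
Most common: 'onto' with frequency 5.

5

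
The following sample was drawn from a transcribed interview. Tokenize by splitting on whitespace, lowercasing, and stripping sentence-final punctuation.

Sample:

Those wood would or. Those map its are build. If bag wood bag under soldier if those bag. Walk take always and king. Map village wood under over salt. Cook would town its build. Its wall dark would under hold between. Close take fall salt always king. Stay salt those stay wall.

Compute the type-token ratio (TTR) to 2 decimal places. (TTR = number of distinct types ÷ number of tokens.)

0.56

N = 52 tokens, V = 29 types.
TTR = V / N = 29 / 52 = 0.56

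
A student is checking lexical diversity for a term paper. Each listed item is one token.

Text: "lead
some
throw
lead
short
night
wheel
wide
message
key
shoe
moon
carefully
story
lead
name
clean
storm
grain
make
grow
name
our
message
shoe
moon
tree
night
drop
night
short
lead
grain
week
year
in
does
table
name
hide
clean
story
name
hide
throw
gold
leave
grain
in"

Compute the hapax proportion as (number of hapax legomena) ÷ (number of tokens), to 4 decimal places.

Frequencies: lead:4, name:4, night:3, grain:3, throw:2, short:2, message:2, shoe:2, moon:2, story:2, clean:2, in:2, hide:2, some:1, wheel:1, wide:1, key:1, carefully:1, storm:1, make:1, … (10 more, each freq 1)
Hapax count = 17; token count = 49.
Ratio = 17 / 49 = 0.3469

0.3469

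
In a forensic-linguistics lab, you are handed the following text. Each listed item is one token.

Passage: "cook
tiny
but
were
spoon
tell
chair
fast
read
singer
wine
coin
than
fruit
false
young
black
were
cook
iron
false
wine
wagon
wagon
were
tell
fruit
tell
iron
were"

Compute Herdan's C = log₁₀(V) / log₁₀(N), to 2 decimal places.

N = 30, V = 19.
log₁₀(V) = 1.278754, log₁₀(N) = 1.477121
C = 1.278754 / 1.477121 = 0.87

0.87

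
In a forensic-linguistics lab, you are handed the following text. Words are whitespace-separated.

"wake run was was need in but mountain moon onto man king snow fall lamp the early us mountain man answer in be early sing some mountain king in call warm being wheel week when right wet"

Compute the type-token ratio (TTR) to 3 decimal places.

N = 37 tokens, V = 29 types.
TTR = V / N = 29 / 37 = 0.784

0.784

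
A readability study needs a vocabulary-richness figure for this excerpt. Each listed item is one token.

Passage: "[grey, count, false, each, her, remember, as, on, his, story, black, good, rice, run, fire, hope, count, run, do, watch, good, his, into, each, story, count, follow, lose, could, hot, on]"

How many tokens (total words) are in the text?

Tokens: grey, count, false, each, her, remember, as, on, his, story, black, good, rice, run, fire, hope, count, run, do, watch, good, his, into, each, story, count, follow, lose, could, hot, on
N = 31

31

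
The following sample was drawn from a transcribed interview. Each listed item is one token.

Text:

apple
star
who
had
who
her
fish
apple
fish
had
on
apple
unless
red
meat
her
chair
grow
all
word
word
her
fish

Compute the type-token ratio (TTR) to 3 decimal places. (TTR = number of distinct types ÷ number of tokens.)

N = 23 tokens, V = 14 types.
TTR = V / N = 14 / 23 = 0.609

0.609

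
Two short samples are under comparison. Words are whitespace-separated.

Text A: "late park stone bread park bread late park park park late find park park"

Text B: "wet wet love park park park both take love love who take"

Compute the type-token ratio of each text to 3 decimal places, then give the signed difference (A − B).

-0.143

TTR(A) = 5/14 = 0.357
TTR(B) = 6/12 = 0.500
Difference = 0.357 − 0.500 = -0.143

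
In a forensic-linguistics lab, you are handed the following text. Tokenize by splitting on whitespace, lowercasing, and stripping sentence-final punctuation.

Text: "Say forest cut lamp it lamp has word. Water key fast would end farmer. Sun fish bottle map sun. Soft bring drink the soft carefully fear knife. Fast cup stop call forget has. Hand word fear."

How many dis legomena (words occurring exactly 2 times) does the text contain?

Frequencies: lamp:2, has:2, word:2, fast:2, sun:2, soft:2, fear:2, say:1, forest:1, cut:1, it:1, water:1, key:1, would:1, end:1, farmer:1, fish:1, bottle:1, map:1, bring:1, … (9 more, each freq 1)
Words with frequency 2: fast, fear, has, lamp, soft, sun, word

7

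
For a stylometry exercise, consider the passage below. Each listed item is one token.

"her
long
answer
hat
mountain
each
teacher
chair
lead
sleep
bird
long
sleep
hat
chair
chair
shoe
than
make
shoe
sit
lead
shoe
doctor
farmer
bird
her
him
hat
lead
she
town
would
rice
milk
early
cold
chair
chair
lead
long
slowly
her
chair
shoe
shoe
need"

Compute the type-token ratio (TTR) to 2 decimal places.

0.57

N = 47 tokens, V = 27 types.
TTR = V / N = 27 / 47 = 0.57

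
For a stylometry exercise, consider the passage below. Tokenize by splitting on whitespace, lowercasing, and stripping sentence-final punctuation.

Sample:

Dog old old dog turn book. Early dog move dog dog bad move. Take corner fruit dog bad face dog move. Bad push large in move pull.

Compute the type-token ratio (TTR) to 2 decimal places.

N = 27 tokens, V = 15 types.
TTR = V / N = 15 / 27 = 0.56

0.56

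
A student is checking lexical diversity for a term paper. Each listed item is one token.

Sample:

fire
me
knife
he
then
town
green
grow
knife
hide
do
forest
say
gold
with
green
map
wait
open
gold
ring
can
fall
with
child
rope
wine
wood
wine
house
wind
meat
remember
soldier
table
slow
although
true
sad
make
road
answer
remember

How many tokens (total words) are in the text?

Tokens: fire, me, knife, he, then, town, green, grow, knife, hide, do, forest, say, gold, with, green, map, wait, open, gold, ring, can, fall, with, child, rope, wine, wood, wine, house, wind, meat, remember, soldier, table, slow, although, true, sad, make, road, answer, remember
N = 43

43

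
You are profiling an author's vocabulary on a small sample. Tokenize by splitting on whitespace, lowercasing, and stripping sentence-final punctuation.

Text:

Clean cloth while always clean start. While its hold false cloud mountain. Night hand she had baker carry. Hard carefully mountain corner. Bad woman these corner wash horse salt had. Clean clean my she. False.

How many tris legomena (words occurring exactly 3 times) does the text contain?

0

Frequencies: clean:4, while:2, false:2, mountain:2, she:2, had:2, corner:2, cloth:1, always:1, start:1, its:1, hold:1, cloud:1, night:1, hand:1, baker:1, carry:1, hard:1, carefully:1, bad:1, … (6 more, each freq 1)
Words with frequency 3: (none)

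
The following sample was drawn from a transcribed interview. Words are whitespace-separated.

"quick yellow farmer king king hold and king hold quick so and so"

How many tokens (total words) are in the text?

13

Tokens: quick, yellow, farmer, king, king, hold, and, king, hold, quick, so, and, so
N = 13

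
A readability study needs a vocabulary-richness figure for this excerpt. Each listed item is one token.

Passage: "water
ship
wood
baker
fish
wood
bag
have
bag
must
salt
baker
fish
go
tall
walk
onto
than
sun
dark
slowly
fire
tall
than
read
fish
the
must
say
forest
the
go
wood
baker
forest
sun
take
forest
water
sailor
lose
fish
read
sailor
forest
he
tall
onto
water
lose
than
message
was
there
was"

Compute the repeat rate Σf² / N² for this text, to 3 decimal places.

0.043

Frequencies: fish:4, forest:4, water:3, wood:3, baker:3, tall:3, than:3, bag:2, must:2, go:2, onto:2, sun:2, read:2, the:2, sailor:2, lose:2, was:2, ship:1, have:1, salt:1, … (9 more, each freq 1)
Σf² = 129; N² = 3025
Repeat rate = 129 / 3025 = 0.043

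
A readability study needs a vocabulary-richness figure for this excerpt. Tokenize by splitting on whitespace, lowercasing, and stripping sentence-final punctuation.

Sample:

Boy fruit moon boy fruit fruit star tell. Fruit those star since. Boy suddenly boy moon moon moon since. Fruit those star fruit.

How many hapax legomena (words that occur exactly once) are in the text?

Frequencies: fruit:6, boy:4, moon:4, star:3, those:2, since:2, tell:1, suddenly:1
Hapax (freq=1): suddenly, tell

2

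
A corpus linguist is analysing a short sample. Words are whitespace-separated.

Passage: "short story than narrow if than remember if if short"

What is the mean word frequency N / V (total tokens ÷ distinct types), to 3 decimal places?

1.667

N = 10 tokens, V = 6 types.
Mean frequency = N / V = 10 / 6 = 1.667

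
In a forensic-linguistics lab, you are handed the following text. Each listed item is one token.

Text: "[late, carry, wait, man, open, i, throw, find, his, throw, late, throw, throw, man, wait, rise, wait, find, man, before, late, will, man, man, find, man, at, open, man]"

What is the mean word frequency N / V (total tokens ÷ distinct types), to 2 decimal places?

N = 29 tokens, V = 13 types.
Mean frequency = N / V = 29 / 13 = 2.23

2.23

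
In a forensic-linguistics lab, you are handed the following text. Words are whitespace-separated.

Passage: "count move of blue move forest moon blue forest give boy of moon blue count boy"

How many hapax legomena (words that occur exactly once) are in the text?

1

Frequencies: blue:3, count:2, move:2, of:2, forest:2, moon:2, boy:2, give:1
Hapax (freq=1): give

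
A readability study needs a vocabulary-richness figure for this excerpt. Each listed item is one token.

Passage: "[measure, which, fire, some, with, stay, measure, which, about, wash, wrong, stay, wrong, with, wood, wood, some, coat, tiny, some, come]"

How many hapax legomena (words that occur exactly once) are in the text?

6

Frequencies: some:3, measure:2, which:2, with:2, stay:2, wrong:2, wood:2, fire:1, about:1, wash:1, coat:1, tiny:1, come:1
Hapax (freq=1): about, coat, come, fire, tiny, wash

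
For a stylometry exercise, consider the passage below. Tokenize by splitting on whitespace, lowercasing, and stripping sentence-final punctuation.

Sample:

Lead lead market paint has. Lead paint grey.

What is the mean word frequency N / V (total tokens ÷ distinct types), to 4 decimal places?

1.6000

N = 8 tokens, V = 5 types.
Mean frequency = N / V = 8 / 5 = 1.6000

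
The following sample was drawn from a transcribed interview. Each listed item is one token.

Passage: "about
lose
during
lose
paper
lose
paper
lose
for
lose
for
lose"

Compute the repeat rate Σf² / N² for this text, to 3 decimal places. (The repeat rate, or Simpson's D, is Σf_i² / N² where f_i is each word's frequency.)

0.319

Frequencies: lose:6, paper:2, for:2, about:1, during:1
Σf² = 46; N² = 144
Repeat rate = 46 / 144 = 0.319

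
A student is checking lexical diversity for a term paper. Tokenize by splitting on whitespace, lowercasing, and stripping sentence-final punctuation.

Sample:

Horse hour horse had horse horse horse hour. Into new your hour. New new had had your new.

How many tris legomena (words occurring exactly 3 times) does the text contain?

Frequencies: horse:5, new:4, hour:3, had:3, your:2, into:1
Words with frequency 3: had, hour

2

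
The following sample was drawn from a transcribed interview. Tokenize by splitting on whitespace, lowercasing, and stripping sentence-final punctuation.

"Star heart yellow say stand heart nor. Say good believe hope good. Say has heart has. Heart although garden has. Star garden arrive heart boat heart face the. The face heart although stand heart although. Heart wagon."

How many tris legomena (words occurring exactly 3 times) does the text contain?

3

Frequencies: heart:9, say:3, has:3, although:3, star:2, stand:2, good:2, garden:2, face:2, the:2, yellow:1, nor:1, believe:1, hope:1, arrive:1, boat:1, wagon:1
Words with frequency 3: although, has, say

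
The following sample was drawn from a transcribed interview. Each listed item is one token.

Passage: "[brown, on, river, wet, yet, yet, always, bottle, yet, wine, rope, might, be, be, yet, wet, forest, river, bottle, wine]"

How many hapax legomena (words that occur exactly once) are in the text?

6

Frequencies: yet:4, river:2, wet:2, bottle:2, wine:2, be:2, brown:1, on:1, always:1, rope:1, might:1, forest:1
Hapax (freq=1): always, brown, forest, might, on, rope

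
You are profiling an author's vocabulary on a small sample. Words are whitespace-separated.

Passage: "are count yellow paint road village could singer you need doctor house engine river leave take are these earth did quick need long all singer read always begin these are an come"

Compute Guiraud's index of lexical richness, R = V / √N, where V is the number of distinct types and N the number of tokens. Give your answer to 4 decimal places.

4.7730

N = 32, V = 27.
√N = 5.656854
R = 27 / 5.656854 = 4.7730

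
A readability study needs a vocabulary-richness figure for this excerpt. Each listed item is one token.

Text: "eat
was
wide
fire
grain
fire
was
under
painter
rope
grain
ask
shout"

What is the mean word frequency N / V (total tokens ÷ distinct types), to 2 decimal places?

N = 13 tokens, V = 10 types.
Mean frequency = N / V = 13 / 10 = 1.30

1.30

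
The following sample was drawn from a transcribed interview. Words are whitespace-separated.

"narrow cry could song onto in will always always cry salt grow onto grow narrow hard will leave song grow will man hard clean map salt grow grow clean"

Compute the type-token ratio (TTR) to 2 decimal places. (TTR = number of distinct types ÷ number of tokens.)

N = 29 tokens, V = 15 types.
TTR = V / N = 15 / 29 = 0.52

0.52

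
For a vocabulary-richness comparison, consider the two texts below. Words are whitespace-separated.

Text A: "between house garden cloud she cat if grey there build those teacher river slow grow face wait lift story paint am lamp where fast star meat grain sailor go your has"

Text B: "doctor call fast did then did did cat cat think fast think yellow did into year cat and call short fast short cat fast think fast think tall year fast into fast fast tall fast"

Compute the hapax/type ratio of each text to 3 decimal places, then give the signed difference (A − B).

A: hapax=31, V=31, ratio=1.000
B: hapax=4, V=13, ratio=0.308
Difference = 1.000 − 0.308 = 0.692

0.692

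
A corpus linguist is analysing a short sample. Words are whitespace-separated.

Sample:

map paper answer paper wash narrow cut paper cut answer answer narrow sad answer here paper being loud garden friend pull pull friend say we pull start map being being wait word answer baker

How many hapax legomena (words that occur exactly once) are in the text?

11

Frequencies: answer:5, paper:4, being:3, pull:3, map:2, narrow:2, cut:2, friend:2, wash:1, sad:1, here:1, loud:1, garden:1, say:1, we:1, start:1, wait:1, word:1, baker:1
Hapax (freq=1): baker, garden, here, loud, sad, say, start, wait, wash, we, word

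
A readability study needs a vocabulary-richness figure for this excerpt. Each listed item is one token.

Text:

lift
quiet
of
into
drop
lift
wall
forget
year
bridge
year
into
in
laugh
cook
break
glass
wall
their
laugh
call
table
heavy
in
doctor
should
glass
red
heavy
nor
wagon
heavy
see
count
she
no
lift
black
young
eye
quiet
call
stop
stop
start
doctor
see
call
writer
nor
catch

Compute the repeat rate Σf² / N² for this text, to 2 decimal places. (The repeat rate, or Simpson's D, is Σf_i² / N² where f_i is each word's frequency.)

0.03

Frequencies: lift:3, call:3, heavy:3, quiet:2, into:2, wall:2, year:2, in:2, laugh:2, glass:2, doctor:2, nor:2, see:2, stop:2, of:1, drop:1, forget:1, bridge:1, cook:1, break:1, … (14 more, each freq 1)
Σf² = 91; N² = 2601
Repeat rate = 91 / 2601 = 0.03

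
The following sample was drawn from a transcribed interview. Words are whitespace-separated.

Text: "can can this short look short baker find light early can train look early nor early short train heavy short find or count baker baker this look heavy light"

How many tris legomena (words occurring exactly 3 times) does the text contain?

Frequencies: short:4, can:3, look:3, baker:3, early:3, this:2, find:2, light:2, train:2, heavy:2, nor:1, or:1, count:1
Words with frequency 3: baker, can, early, look

4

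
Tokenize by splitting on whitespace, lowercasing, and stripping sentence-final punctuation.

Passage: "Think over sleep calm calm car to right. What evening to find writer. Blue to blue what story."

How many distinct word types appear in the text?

13

Distinct types: {blue, calm, car, evening, find, over, right, sleep, story, think, to, what, writer}
V = 13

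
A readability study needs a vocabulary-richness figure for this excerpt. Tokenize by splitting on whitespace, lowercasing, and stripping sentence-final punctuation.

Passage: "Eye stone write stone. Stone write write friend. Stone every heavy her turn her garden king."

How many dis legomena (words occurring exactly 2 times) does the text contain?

Frequencies: stone:4, write:3, her:2, eye:1, friend:1, every:1, heavy:1, turn:1, garden:1, king:1
Words with frequency 2: her

1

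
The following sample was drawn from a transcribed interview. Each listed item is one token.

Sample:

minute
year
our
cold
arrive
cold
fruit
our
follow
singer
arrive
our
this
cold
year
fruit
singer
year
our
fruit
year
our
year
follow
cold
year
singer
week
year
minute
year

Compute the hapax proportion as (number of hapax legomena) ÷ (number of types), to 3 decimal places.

Frequencies: year:8, our:5, cold:4, fruit:3, singer:3, minute:2, arrive:2, follow:2, this:1, week:1
Hapax count = 2; type count = 10.
Ratio = 2 / 10 = 0.200

0.200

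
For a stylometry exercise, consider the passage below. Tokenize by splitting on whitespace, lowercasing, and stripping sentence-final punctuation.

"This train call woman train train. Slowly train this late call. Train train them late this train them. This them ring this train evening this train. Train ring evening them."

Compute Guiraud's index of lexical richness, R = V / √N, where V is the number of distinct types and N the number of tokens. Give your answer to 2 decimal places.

N = 30, V = 9.
√N = 5.477226
R = 9 / 5.477226 = 1.64

1.64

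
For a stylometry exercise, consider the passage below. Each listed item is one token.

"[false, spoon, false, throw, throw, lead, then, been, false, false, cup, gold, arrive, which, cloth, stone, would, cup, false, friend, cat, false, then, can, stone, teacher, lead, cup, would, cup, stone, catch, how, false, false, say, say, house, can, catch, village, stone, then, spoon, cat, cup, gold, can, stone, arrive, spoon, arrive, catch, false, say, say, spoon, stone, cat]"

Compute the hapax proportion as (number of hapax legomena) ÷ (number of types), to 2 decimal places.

Frequencies: false:9, stone:6, cup:5, spoon:4, say:4, then:3, arrive:3, cat:3, can:3, catch:3, throw:2, lead:2, gold:2, would:2, been:1, which:1, cloth:1, friend:1, teacher:1, how:1, … (2 more, each freq 1)
Hapax count = 8; type count = 22.
Ratio = 8 / 22 = 0.36

0.36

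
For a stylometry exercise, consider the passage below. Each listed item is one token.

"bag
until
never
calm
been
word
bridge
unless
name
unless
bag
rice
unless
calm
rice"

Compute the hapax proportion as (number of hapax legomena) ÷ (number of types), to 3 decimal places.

Frequencies: unless:3, bag:2, calm:2, rice:2, until:1, never:1, been:1, word:1, bridge:1, name:1
Hapax count = 6; type count = 10.
Ratio = 6 / 10 = 0.600

0.600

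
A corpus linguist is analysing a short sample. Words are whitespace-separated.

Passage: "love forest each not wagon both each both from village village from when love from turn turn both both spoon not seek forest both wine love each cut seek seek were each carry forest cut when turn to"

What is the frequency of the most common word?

5

Frequencies: both:5, each:4, love:3, forest:3, from:3, turn:3, seek:3, not:2, village:2, when:2, cut:2, wagon:1, spoon:1, wine:1, were:1, carry:1, to:1
Most common: 'both' with frequency 5.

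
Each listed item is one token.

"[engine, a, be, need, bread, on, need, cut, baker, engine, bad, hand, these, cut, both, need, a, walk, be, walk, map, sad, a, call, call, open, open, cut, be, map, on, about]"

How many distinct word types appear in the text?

18

Distinct types: {a, about, bad, baker, be, both, bread, call, cut, engine, hand, map, need, on, open, sad, these, walk}
V = 18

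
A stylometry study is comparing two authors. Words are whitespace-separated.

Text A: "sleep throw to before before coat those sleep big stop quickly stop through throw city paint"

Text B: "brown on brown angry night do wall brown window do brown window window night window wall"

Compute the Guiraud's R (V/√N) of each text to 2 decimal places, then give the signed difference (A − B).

1.25

A: V=12, N=16, R=3.00
B: V=7, N=16, R=1.75
Difference = 3.00 − 1.75 = 1.25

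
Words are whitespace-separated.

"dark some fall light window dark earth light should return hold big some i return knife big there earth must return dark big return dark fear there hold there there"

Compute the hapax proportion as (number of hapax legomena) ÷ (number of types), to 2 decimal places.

Frequencies: dark:4, return:4, there:4, big:3, some:2, light:2, earth:2, hold:2, fall:1, window:1, should:1, i:1, knife:1, must:1, fear:1
Hapax count = 7; type count = 15.
Ratio = 7 / 15 = 0.47

0.47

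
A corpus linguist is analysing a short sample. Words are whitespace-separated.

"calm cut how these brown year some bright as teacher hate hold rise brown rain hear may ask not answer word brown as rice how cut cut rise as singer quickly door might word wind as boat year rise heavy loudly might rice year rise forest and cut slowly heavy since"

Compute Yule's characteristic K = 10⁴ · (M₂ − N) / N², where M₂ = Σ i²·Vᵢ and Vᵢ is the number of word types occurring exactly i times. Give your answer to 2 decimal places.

222.99

Frequencies: cut:4, as:4, rise:4, brown:3, year:3, how:2, word:2, rice:2, might:2, heavy:2, calm:1, these:1, some:1, bright:1, teacher:1, hate:1, hold:1, rain:1, hear:1, may:1, … (13 more, each freq 1)
N = 51. Frequency spectrum: V_1=23, V_2=5, V_3=2, V_4=3
M₂ = 1²·23 + 2²·5 + 3²·2 + 4²·3 = 109
K = 10000 × (109 − 51) / 51² = 222.99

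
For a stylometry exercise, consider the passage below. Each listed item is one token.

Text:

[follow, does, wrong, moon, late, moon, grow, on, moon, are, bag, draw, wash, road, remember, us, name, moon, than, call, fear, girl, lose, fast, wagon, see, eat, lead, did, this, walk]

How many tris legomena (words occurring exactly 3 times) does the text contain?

Frequencies: moon:4, follow:1, does:1, wrong:1, late:1, grow:1, on:1, are:1, bag:1, draw:1, wash:1, road:1, remember:1, us:1, name:1, than:1, call:1, fear:1, girl:1, lose:1, … (8 more, each freq 1)
Words with frequency 3: (none)

0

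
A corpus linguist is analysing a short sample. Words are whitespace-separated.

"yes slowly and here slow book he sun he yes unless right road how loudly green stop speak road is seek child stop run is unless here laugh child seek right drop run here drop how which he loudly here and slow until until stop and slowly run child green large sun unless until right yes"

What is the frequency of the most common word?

Frequencies: here:4, yes:3, and:3, he:3, unless:3, right:3, stop:3, child:3, run:3, until:3, slowly:2, slow:2, sun:2, road:2, how:2, loudly:2, green:2, is:2, seek:2, drop:2, … (5 more, each freq 1)
Most common: 'here' with frequency 4.

4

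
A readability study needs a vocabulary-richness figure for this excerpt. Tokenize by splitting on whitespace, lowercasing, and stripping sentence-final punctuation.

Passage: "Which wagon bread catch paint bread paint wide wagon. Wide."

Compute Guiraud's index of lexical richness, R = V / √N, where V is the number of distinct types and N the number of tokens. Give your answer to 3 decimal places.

1.897

N = 10, V = 6.
√N = 3.162278
R = 6 / 3.162278 = 1.897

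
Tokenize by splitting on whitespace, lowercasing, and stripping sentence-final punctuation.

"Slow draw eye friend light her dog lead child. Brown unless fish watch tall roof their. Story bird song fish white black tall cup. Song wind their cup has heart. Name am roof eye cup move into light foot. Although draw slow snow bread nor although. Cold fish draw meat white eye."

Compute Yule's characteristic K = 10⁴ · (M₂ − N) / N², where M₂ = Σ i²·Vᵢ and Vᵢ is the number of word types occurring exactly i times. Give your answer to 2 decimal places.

Frequencies: draw:3, eye:3, fish:3, cup:3, slow:2, light:2, tall:2, roof:2, their:2, song:2, white:2, although:2, friend:1, her:1, dog:1, lead:1, child:1, brown:1, unless:1, watch:1, … (16 more, each freq 1)
N = 52. Frequency spectrum: V_1=24, V_2=8, V_3=4
M₂ = 1²·24 + 2²·8 + 3²·4 = 92
K = 10000 × (92 − 52) / 52² = 147.93

147.93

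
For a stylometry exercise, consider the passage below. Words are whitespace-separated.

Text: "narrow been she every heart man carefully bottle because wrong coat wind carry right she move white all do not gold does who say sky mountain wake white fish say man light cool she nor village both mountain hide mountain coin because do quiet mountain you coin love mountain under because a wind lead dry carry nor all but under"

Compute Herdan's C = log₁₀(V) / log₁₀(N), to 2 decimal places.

0.91

N = 60, V = 42.
log₁₀(V) = 1.623249, log₁₀(N) = 1.778151
C = 1.623249 / 1.778151 = 0.91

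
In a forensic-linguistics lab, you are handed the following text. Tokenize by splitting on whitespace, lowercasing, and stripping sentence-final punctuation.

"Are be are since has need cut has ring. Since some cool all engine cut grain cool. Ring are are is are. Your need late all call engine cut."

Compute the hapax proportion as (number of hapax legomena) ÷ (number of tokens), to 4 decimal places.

Frequencies: are:5, cut:3, since:2, has:2, need:2, ring:2, cool:2, all:2, engine:2, be:1, some:1, grain:1, is:1, your:1, late:1, call:1
Hapax count = 7; token count = 29.
Ratio = 7 / 29 = 0.2414

0.2414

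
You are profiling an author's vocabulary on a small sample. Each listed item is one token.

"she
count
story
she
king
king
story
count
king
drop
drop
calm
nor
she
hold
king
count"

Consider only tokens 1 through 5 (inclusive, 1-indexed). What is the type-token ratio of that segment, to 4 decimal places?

0.8000

Segment tokens 1–5: she, count, story, she, king
Segment N = 5, segment V = 4.
TTR = 4 / 5 = 0.8000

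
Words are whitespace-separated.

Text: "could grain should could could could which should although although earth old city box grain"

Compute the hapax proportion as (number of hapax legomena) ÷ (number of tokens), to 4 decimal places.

0.3333

Frequencies: could:4, grain:2, should:2, although:2, which:1, earth:1, old:1, city:1, box:1
Hapax count = 5; token count = 15.
Ratio = 5 / 15 = 0.3333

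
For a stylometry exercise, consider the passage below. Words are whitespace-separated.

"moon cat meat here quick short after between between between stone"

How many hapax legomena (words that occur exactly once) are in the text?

Frequencies: between:3, moon:1, cat:1, meat:1, here:1, quick:1, short:1, after:1, stone:1
Hapax (freq=1): after, cat, here, meat, moon, quick, short, stone

8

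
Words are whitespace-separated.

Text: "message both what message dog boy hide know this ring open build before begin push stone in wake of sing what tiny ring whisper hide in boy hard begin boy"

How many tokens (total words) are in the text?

Tokens: message, both, what, message, dog, boy, hide, know, this, ring, open, build, before, begin, push, stone, in, wake, of, sing, what, tiny, ring, whisper, hide, in, boy, hard, begin, boy
N = 30

30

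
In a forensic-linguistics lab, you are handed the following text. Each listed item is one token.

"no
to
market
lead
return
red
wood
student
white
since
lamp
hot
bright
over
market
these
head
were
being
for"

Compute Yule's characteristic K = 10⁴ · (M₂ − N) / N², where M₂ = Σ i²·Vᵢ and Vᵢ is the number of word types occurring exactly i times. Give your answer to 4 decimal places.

50.0000

Frequencies: market:2, no:1, to:1, lead:1, return:1, red:1, wood:1, student:1, white:1, since:1, lamp:1, hot:1, bright:1, over:1, these:1, head:1, were:1, being:1, for:1
N = 20. Frequency spectrum: V_1=18, V_2=1
M₂ = 1²·18 + 2²·1 = 22
K = 10000 × (22 − 20) / 20² = 50.0000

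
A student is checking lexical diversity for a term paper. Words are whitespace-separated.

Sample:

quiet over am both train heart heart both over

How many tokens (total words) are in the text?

Tokens: quiet, over, am, both, train, heart, heart, both, over
N = 9

9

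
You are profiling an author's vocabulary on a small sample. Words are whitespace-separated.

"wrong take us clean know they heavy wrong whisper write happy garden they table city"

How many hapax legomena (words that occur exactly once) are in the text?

Frequencies: wrong:2, they:2, take:1, us:1, clean:1, know:1, heavy:1, whisper:1, write:1, happy:1, garden:1, table:1, city:1
Hapax (freq=1): city, clean, garden, happy, heavy, know, table, take, us, whisper, write

11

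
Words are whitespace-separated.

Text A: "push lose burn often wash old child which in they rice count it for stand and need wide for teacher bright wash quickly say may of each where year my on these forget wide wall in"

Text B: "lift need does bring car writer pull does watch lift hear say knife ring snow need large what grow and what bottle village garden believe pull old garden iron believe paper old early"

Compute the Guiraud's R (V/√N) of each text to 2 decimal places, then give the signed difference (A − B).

A: V=32, N=36, R=5.33
B: V=25, N=33, R=4.35
Difference = 5.33 − 4.35 = 0.98

0.98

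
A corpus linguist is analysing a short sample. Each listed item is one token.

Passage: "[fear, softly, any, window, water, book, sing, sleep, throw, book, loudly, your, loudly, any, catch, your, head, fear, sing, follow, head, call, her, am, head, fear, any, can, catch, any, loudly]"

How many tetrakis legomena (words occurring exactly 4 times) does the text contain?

1

Frequencies: any:4, fear:3, loudly:3, head:3, book:2, sing:2, your:2, catch:2, softly:1, window:1, water:1, sleep:1, throw:1, follow:1, call:1, her:1, am:1, can:1
Words with frequency 4: any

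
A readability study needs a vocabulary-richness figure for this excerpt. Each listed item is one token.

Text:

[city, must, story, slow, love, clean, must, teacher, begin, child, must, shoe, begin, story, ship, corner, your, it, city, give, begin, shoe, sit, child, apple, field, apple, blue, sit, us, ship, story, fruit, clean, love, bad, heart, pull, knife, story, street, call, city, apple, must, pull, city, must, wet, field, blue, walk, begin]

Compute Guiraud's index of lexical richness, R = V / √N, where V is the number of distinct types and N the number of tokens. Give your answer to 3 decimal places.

3.983

N = 53, V = 29.
√N = 7.280110
R = 29 / 7.280110 = 3.983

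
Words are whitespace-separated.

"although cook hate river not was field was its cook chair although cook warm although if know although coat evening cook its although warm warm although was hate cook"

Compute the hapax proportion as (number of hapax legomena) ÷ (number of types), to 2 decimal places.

0.57

Frequencies: although:6, cook:5, was:3, warm:3, hate:2, its:2, river:1, not:1, field:1, chair:1, if:1, know:1, coat:1, evening:1
Hapax count = 8; type count = 14.
Ratio = 8 / 14 = 0.57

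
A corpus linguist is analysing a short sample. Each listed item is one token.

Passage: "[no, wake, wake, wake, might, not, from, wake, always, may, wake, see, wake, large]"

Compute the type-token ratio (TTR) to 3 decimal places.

0.643

N = 14 tokens, V = 9 types.
TTR = V / N = 9 / 14 = 0.643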